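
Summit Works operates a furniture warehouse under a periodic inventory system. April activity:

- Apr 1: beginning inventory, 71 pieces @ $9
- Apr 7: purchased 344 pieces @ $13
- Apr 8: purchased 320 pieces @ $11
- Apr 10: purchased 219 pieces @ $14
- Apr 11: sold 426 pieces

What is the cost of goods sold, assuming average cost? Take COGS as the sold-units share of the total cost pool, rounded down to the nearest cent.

COGS = $5,223.18

Apr 11, sell 426: 426/954 × $11,697.00 → $5,223.18
Ending inventory (cost pool remaining) = $6,473.82
Check: goods available $11,697.00 = COGS $5,223.18 + ending $6,473.82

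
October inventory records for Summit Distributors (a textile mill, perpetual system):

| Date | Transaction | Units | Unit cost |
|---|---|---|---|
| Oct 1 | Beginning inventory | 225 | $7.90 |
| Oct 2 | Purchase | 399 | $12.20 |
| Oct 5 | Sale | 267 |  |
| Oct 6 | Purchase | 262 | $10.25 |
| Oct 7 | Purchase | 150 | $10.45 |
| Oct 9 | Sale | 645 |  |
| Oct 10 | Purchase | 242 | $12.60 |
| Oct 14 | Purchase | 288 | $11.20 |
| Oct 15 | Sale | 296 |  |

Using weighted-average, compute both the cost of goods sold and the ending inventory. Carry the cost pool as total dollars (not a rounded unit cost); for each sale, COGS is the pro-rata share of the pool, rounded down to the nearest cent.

COGS = $13,027.28; ending inventory = $4,145.82

After Oct 1: 225 on hand, pool $1,777.50 (≈ $7.9000 each)
After Oct 2: 624 on hand, pool $6,645.30 (≈ $10.6495 each)
Oct 5, sell 267: 267/624 × $6,645.30 → $2,843.42
After Oct 6: 619 on hand, pool $6,487.38 (≈ $10.4804 each)
After Oct 7: 769 on hand, pool $8,054.88 (≈ $10.4745 each)
Oct 9, sell 645: 645/769 × $8,054.88 → $6,756.04
After Oct 10: 366 on hand, pool $4,348.04 (≈ $11.8799 each)
After Oct 14: 654 on hand, pool $7,573.64 (≈ $11.5805 each)
Oct 15, sell 296: 296/654 × $7,573.64 → $3,427.82
Total COGS = $2,843.42 + $6,756.04 + $3,427.82 = $13,027.28
Ending inventory (cost pool remaining) = $4,145.82
Check: goods available $17,173.10 = COGS $13,027.28 + ending $4,145.82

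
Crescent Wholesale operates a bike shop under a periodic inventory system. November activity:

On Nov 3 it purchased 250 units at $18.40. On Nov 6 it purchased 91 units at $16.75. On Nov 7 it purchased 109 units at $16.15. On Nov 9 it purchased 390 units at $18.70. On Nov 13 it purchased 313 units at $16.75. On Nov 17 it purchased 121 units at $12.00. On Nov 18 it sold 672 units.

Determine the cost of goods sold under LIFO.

COGS = $11,145.35

Nov 18, 672 sold [LIFO — newest first]: 121 @ $12.00 + 313 @ $16.75 + 238 @ $18.70 = $11,145.35
Ending inventory: 250 @ $18.40 + 91 @ $16.75 + 109 @ $16.15 + 152 @ $18.70 = $10,727.00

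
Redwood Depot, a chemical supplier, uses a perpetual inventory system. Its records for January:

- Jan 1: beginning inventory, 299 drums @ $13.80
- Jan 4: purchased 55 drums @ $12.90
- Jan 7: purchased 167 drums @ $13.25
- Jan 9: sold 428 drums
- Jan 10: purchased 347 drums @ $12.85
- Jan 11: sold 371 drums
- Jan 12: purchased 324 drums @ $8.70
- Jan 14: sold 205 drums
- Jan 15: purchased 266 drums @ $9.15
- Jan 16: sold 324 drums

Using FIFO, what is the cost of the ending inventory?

Ending inventory = $1,189.50

Jan 9, 428 sold [FIFO — oldest first]: 299 @ $13.80 + 55 @ $12.90 + 74 @ $13.25 = $5,816.20
Jan 11, 371 sold [FIFO — oldest first]: 93 @ $13.25 + 278 @ $12.85 = $4,804.55
Jan 14, 205 sold [FIFO — oldest first]: 69 @ $12.85 + 136 @ $8.70 = $2,069.85
Jan 16, 324 sold [FIFO — oldest first]: 188 @ $8.70 + 136 @ $9.15 = $2,880.00
Total COGS = $5,816.20 + $4,804.55 + $2,069.85 + $2,880.00 = $15,570.60
Ending inventory: 130 @ $9.15 = $1,189.50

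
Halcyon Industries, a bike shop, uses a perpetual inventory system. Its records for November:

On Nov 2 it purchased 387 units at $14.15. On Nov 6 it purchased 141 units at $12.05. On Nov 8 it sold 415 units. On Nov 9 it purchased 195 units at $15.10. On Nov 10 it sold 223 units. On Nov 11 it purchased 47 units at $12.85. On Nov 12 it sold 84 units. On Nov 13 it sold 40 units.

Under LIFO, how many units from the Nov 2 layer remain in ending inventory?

8

Nov 8, 415 sold [LIFO — newest first]: 141 @ $12.05 + 274 @ $14.15 = $5,576.15
Nov 10, 223 sold [LIFO — newest first]: 195 @ $15.10 + 28 @ $14.15 = $3,340.70
Nov 12, 84 sold [LIFO — newest first]: 47 @ $12.85 + 37 @ $14.15 = $1,127.50
Nov 13, 40 sold [LIFO — newest first]: 40 @ $14.15 = $566.00
Total COGS = $5,576.15 + $3,340.70 + $1,127.50 + $566.00 = $10,610.35
Ending inventory: 8 @ $14.15 = $113.20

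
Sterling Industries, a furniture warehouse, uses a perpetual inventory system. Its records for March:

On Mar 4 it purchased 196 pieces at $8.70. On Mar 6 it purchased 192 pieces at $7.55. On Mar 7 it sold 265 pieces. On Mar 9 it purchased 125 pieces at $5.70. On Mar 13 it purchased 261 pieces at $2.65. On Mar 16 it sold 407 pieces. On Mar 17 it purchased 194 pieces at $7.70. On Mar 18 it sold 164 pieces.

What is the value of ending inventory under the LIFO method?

Mar 7, 265 sold [LIFO — newest first]: 192 @ $7.55 + 73 @ $8.70 = $2,084.70
Mar 16, 407 sold [LIFO — newest first]: 261 @ $2.65 + 125 @ $5.70 + 21 @ $8.70 = $1,586.85
Mar 18, 164 sold [LIFO — newest first]: 164 @ $7.70 = $1,262.80
Total COGS = $2,084.70 + $1,586.85 + $1,262.80 = $4,934.35
Ending inventory: 102 @ $8.70 + 30 @ $7.70 = $1,118.40
Check: goods available $6,052.75 = COGS $4,934.35 + ending $1,118.40

Ending inventory = $1,118.40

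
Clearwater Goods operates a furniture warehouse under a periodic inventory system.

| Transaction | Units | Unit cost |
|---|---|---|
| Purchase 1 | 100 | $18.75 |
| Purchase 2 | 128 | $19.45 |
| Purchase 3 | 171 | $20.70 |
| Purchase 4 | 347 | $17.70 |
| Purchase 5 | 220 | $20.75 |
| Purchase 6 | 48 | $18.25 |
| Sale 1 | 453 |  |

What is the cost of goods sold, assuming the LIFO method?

Sale 1 (453) [LIFO — newest first]: 48 @ $18.25 + 220 @ $20.75 + 185 @ $17.70 = $8,715.50
Ending inventory: 100 @ $18.75 + 128 @ $19.45 + 171 @ $20.70 + 162 @ $17.70 = $10,771.70

COGS = $8,715.50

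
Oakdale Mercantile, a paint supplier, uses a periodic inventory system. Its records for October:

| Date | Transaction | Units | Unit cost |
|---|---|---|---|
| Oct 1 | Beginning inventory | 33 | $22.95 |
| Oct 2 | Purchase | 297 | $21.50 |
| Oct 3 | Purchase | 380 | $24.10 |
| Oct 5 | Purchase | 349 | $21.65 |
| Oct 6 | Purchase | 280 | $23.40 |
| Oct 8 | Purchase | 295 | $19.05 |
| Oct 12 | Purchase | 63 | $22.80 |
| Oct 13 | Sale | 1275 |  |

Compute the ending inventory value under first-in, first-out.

Oct 13, 1275 sold [FIFO — oldest first]: 33 @ $22.95 + 297 @ $21.50 + 380 @ $24.10 + 349 @ $21.65 + 216 @ $23.40 = $28,911.10
Ending inventory: 64 @ $23.40 + 295 @ $19.05 + 63 @ $22.80 = $8,553.75

Ending inventory = $8,553.75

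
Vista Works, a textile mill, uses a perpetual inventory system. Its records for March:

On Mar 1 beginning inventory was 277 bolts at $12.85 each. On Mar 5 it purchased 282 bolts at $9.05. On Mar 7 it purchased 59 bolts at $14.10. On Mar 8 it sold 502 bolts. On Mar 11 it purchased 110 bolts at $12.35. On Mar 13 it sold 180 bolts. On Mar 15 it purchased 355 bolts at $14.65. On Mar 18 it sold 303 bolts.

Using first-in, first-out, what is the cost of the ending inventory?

Ending inventory = $1,435.70

Mar 8, 502 sold [FIFO — oldest first]: 277 @ $12.85 + 225 @ $9.05 = $5,595.70
Mar 13, 180 sold [FIFO — oldest first]: 57 @ $9.05 + 59 @ $14.10 + 64 @ $12.35 = $2,138.15
Mar 18, 303 sold [FIFO — oldest first]: 46 @ $12.35 + 257 @ $14.65 = $4,333.15
Total COGS = $5,595.70 + $2,138.15 + $4,333.15 = $12,067.00
Ending inventory: 98 @ $14.65 = $1,435.70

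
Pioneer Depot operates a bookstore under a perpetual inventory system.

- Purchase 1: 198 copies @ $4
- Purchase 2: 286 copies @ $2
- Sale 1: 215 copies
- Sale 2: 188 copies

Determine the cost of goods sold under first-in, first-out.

Sale 1 (215) [FIFO — oldest first]: 198 @ $4 + 17 @ $2 = $826
Sale 2 (188) [FIFO — oldest first]: 188 @ $2 = $376
Total COGS = $826 + $376 = $1,202
Ending inventory: 81 @ $2 = $162

COGS = $1,202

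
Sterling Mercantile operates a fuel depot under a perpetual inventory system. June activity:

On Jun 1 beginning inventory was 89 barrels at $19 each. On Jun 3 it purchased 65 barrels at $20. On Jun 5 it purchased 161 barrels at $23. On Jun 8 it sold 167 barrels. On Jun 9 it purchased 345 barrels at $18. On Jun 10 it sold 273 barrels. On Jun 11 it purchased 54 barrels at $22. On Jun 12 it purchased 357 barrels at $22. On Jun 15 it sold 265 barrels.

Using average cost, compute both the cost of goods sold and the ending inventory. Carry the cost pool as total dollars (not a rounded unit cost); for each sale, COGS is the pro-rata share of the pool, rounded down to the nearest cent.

After Jun 1: 89 on hand, pool $1,691.00 (≈ $19.0000 each)
After Jun 3: 154 on hand, pool $2,991.00 (≈ $19.4221 each)
After Jun 5: 315 on hand, pool $6,694.00 (≈ $21.2508 each)
Jun 8, sell 167: 167/315 × $6,694.00 → $3,548.88
After Jun 9: 493 on hand, pool $9,355.12 (≈ $18.9759 each)
Jun 10, sell 273: 273/493 × $9,355.12 → $5,180.42
After Jun 11: 274 on hand, pool $5,362.70 (≈ $19.5719 each)
After Jun 12: 631 on hand, pool $13,216.70 (≈ $20.9456 each)
Jun 15, sell 265: 265/631 × $13,216.70 → $5,550.59
Total COGS = $3,548.88 + $5,180.42 + $5,550.59 = $14,279.89
Ending inventory (cost pool remaining) = $7,666.11
Check: goods available $21,946.00 = COGS $14,279.89 + ending $7,666.11

COGS = $14,279.89; ending inventory = $7,666.11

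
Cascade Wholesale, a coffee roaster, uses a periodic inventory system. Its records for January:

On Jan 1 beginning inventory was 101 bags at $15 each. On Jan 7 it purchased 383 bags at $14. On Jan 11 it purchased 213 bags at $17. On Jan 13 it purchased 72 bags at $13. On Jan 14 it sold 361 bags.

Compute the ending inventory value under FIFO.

Ending inventory = $6,279

Jan 14, 361 sold [FIFO — oldest first]: 101 @ $15 + 260 @ $14 = $5,155
Ending inventory: 123 @ $14 + 213 @ $17 + 72 @ $13 = $6,279
Check: goods available $11,434 = COGS $5,155 + ending $6,279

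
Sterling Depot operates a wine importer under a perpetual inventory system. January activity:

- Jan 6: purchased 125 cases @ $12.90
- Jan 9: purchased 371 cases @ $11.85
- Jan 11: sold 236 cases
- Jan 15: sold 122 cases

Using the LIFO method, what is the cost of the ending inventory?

Ending inventory = $1,766.55

Jan 11, 236 sold [LIFO — newest first]: 236 @ $11.85 = $2,796.60
Jan 15, 122 sold [LIFO — newest first]: 122 @ $11.85 = $1,445.70
Total COGS = $2,796.60 + $1,445.70 = $4,242.30
Ending inventory: 125 @ $12.90 + 13 @ $11.85 = $1,766.55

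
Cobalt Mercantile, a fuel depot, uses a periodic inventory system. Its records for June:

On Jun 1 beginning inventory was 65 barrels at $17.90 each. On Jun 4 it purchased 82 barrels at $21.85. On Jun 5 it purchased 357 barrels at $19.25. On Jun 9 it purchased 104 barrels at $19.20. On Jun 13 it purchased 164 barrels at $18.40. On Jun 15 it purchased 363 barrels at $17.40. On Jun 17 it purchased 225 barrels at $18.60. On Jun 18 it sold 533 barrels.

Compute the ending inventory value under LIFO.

Ending inventory = $15,798.85

Jun 18, 533 sold [LIFO — newest first]: 225 @ $18.60 + 308 @ $17.40 = $9,544.20
Ending inventory: 65 @ $17.90 + 82 @ $21.85 + 357 @ $19.25 + 104 @ $19.20 + 164 @ $18.40 + 55 @ $17.40 = $15,798.85
Check: goods available $25,343.05 = COGS $9,544.20 + ending $15,798.85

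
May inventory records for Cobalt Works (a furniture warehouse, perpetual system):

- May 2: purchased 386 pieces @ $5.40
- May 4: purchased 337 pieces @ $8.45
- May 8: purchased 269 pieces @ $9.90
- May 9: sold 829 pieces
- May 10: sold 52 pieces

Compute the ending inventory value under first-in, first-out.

May 9, 829 sold [FIFO — oldest first]: 386 @ $5.40 + 337 @ $8.45 + 106 @ $9.90 = $5,981.45
May 10, 52 sold [FIFO — oldest first]: 52 @ $9.90 = $514.80
Total COGS = $5,981.45 + $514.80 = $6,496.25
Ending inventory: 111 @ $9.90 = $1,098.90

Ending inventory = $1,098.90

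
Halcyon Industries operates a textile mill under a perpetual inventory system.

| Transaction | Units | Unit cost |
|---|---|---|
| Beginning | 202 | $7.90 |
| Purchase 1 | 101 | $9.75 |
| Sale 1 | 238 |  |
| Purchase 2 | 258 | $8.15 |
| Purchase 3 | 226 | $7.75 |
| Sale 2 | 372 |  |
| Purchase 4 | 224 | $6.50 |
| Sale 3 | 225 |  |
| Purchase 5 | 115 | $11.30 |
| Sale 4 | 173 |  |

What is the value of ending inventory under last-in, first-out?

Sale 1 (238) [LIFO — newest first]: 101 @ $9.75 + 137 @ $7.90 = $2,067.05
Sale 2 (372) [LIFO — newest first]: 226 @ $7.75 + 146 @ $8.15 = $2,941.40
Sale 3 (225) [LIFO — newest first]: 224 @ $6.50 + 1 @ $8.15 = $1,464.15
Sale 4 (173) [LIFO — newest first]: 115 @ $11.30 + 58 @ $8.15 = $1,772.20
Total COGS = $2,067.05 + $2,941.40 + $1,464.15 + $1,772.20 = $8,244.80
Ending inventory: 65 @ $7.90 + 53 @ $8.15 = $945.45

Ending inventory = $945.45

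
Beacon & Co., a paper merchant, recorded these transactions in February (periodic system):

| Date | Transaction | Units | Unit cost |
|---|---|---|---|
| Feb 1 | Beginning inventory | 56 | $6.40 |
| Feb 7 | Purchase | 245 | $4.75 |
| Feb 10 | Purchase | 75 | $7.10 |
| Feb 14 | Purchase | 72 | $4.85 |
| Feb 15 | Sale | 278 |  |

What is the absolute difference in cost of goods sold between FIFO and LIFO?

$91.05

FIFO COGS: 56 @ $6.40 + 222 @ $4.75 = $1,412.90
LIFO COGS: 72 @ $4.85 + 75 @ $7.10 + 131 @ $4.75 = $1,503.95
Difference = |$1,412.90 − $1,503.95| = $91.05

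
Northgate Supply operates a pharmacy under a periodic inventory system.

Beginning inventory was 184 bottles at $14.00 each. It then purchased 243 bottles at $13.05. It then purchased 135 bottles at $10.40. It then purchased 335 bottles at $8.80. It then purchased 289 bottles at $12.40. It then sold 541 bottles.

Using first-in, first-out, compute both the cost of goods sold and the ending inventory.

Sale 1 (541) [FIFO — oldest first]: 184 @ $14.00 + 243 @ $13.05 + 114 @ $10.40 = $6,932.75
Ending inventory: 21 @ $10.40 + 335 @ $8.80 + 289 @ $12.40 = $6,750.00

COGS = $6,932.75; ending inventory = $6,750.00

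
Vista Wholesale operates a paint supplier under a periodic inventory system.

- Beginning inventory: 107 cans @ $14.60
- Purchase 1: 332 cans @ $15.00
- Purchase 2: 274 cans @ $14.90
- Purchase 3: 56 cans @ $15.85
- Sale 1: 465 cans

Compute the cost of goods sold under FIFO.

COGS = $6,929.60

Sale 1 (465) [FIFO — oldest first]: 107 @ $14.60 + 332 @ $15.00 + 26 @ $14.90 = $6,929.60
Ending inventory: 248 @ $14.90 + 56 @ $15.85 = $4,582.80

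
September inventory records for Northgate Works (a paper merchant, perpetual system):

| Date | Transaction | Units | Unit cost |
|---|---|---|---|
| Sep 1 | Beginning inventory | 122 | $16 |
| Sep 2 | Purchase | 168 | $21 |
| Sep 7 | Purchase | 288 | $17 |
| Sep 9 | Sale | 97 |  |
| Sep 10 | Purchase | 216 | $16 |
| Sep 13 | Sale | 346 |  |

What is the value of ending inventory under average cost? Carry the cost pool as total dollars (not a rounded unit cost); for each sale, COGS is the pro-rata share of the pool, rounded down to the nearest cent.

After Sep 1: 122 on hand, pool $1,952.00 (≈ $16.0000 each)
After Sep 2: 290 on hand, pool $5,480.00 (≈ $18.8966 each)
After Sep 7: 578 on hand, pool $10,376.00 (≈ $17.9516 each)
Sep 9, sell 97: 97/578 × $10,376.00 → $1,741.30
After Sep 10: 697 on hand, pool $12,090.70 (≈ $17.3468 each)
Sep 13, sell 346: 346/697 × $12,090.70 → $6,001.98
Total COGS = $1,741.30 + $6,001.98 = $7,743.28
Ending inventory (cost pool remaining) = $6,088.72
Check: goods available $13,832.00 = COGS $7,743.28 + ending $6,088.72

Ending inventory = $6,088.72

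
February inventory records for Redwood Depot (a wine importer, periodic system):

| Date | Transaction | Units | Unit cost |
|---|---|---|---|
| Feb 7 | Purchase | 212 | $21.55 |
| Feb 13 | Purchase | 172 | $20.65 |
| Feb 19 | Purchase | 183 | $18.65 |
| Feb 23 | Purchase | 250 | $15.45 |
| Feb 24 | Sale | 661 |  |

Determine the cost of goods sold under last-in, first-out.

Feb 24, 661 sold [LIFO — newest first]: 250 @ $15.45 + 183 @ $18.65 + 172 @ $20.65 + 56 @ $21.55 = $12,034.05
Ending inventory: 156 @ $21.55 = $3,361.80
Check: goods available $15,395.85 = COGS $12,034.05 + ending $3,361.80

COGS = $12,034.05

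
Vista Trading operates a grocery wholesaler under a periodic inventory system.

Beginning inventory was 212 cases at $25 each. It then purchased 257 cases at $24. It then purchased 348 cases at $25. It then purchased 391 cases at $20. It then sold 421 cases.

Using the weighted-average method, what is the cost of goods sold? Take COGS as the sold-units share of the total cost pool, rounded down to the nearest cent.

Sale 1, sell 421: 421/1208 × $27,988.00 → $9,754.09
Ending inventory (cost pool remaining) = $18,233.91
Check: goods available $27,988.00 = COGS $9,754.09 + ending $18,233.91

COGS = $9,754.09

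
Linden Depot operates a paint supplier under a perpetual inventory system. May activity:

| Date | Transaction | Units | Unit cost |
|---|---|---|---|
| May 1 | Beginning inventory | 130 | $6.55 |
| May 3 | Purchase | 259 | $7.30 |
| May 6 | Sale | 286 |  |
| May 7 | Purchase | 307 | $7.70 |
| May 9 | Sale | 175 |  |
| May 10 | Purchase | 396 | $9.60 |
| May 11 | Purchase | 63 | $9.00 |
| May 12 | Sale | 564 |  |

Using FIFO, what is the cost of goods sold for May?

COGS = $8,264.50

May 6, 286 sold [FIFO — oldest first]: 130 @ $6.55 + 156 @ $7.30 = $1,990.30
May 9, 175 sold [FIFO — oldest first]: 103 @ $7.30 + 72 @ $7.70 = $1,306.30
May 12, 564 sold [FIFO — oldest first]: 235 @ $7.70 + 329 @ $9.60 = $4,967.90
Total COGS = $1,990.30 + $1,306.30 + $4,967.90 = $8,264.50
Ending inventory: 67 @ $9.60 + 63 @ $9.00 = $1,210.20
Check: goods available $9,474.70 = COGS $8,264.50 + ending $1,210.20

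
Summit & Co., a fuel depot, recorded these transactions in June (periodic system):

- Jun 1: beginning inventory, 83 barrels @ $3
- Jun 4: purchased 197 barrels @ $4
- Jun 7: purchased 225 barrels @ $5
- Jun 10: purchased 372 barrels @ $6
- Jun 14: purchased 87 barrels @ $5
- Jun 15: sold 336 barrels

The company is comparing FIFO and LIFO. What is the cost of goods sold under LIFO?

COGS = $1,929

FIFO COGS: 83 @ $3 + 197 @ $4 + 56 @ $5 = $1,317
LIFO COGS: 87 @ $5 + 249 @ $6 = $1,929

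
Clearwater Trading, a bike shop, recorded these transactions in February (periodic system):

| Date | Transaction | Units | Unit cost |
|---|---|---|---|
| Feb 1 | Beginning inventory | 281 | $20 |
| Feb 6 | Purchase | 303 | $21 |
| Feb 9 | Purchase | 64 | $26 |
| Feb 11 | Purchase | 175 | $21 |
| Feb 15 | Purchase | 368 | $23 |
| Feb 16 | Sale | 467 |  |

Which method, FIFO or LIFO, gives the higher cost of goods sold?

LIFO

FIFO COGS: 281 @ $20 + 186 @ $21 = $9,526
LIFO COGS: 368 @ $23 + 99 @ $21 = $10,543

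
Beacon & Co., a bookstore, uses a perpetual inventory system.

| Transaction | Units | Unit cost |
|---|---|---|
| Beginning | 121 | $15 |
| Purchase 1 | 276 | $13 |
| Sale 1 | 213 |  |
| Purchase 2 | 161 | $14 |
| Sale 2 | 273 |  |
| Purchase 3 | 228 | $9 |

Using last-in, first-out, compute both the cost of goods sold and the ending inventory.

COGS = $6,577; ending inventory = $3,132

Sale 1 (213) [LIFO — newest first]: 213 @ $13 = $2,769
Sale 2 (273) [LIFO — newest first]: 161 @ $14 + 63 @ $13 + 49 @ $15 = $3,808
Total COGS = $2,769 + $3,808 = $6,577
Ending inventory: 72 @ $15 + 228 @ $9 = $3,132
Check: goods available $9,709 = COGS $6,577 + ending $3,132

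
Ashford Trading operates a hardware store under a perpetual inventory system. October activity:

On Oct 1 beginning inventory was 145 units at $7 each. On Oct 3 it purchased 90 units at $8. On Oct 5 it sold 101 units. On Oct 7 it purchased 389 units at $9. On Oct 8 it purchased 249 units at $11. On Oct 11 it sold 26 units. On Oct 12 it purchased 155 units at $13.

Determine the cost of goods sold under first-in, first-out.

COGS = $889

Oct 5, 101 sold [FIFO — oldest first]: 101 @ $7 = $707
Oct 11, 26 sold [FIFO — oldest first]: 26 @ $7 = $182
Total COGS = $707 + $182 = $889
Ending inventory: 18 @ $7 + 90 @ $8 + 389 @ $9 + 249 @ $11 + 155 @ $13 = $9,101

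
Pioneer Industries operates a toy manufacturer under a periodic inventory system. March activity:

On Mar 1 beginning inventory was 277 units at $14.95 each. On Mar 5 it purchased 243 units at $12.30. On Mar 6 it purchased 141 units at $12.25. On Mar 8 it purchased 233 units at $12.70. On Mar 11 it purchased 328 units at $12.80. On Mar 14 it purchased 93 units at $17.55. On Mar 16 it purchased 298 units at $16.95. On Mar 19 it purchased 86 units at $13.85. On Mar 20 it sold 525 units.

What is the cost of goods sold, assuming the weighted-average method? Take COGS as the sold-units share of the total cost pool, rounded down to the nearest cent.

COGS = $7,381.87

Mar 20, sell 525: 525/1699 × $23,889.15 → $7,381.87
Ending inventory (cost pool remaining) = $16,507.28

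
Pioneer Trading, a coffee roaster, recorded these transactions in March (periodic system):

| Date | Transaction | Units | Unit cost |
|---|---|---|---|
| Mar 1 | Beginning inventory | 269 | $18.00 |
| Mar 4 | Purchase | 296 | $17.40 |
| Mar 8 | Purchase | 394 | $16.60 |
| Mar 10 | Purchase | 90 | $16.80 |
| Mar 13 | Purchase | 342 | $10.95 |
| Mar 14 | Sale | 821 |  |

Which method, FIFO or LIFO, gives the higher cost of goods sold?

FIFO

FIFO COGS: 269 @ $18.00 + 296 @ $17.40 + 256 @ $16.60 = $14,242.00
LIFO COGS: 342 @ $10.95 + 90 @ $16.80 + 389 @ $16.60 = $11,714.30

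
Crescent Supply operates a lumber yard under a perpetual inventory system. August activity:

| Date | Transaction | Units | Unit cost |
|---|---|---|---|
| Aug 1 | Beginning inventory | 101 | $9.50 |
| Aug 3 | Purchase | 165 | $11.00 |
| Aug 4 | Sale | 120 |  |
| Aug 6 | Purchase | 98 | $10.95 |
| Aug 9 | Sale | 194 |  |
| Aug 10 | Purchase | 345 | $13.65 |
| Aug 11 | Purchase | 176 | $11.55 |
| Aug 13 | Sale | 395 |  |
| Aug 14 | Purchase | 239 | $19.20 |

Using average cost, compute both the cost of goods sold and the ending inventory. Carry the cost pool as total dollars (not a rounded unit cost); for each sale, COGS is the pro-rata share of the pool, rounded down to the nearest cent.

COGS = $8,347.57; ending inventory = $6,830.88

After Aug 1: 101 on hand, pool $959.50 (≈ $9.5000 each)
After Aug 3: 266 on hand, pool $2,774.50 (≈ $10.4305 each)
Aug 4, sell 120: 120/266 × $2,774.50 → $1,251.65
After Aug 6: 244 on hand, pool $2,595.95 (≈ $10.6391 each)
Aug 9, sell 194: 194/244 × $2,595.95 → $2,063.99
After Aug 10: 395 on hand, pool $5,241.21 (≈ $13.2689 each)
After Aug 11: 571 on hand, pool $7,274.01 (≈ $12.7391 each)
Aug 13, sell 395: 395/571 × $7,274.01 → $5,031.93
After Aug 14: 415 on hand, pool $6,830.88 (≈ $16.4600 each)
Total COGS = $1,251.65 + $2,063.99 + $5,031.93 = $8,347.57
Ending inventory (cost pool remaining) = $6,830.88
Check: goods available $15,178.45 = COGS $8,347.57 + ending $6,830.88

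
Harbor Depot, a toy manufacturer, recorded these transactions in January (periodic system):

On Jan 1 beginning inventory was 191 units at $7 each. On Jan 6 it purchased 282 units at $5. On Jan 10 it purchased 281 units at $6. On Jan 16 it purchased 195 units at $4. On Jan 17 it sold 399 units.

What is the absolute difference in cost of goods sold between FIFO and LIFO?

$373

FIFO COGS: 191 @ $7 + 208 @ $5 = $2,377
LIFO COGS: 195 @ $4 + 204 @ $6 = $2,004
Difference = |$2,377 − $2,004| = $373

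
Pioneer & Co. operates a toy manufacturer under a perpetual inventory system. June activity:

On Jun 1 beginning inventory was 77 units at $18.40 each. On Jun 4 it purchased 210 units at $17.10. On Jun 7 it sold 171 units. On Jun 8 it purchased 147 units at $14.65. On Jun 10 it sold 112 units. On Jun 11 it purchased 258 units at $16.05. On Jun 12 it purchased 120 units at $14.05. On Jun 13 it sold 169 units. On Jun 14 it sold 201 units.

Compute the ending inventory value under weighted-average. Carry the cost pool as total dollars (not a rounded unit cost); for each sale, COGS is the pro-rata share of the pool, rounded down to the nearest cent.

After Jun 1: 77 on hand, pool $1,416.80 (≈ $18.4000 each)
After Jun 4: 287 on hand, pool $5,007.80 (≈ $17.4488 each)
Jun 7, sell 171: 171/287 × $5,007.80 → $2,983.74
After Jun 8: 263 on hand, pool $4,177.61 (≈ $15.8844 each)
Jun 10, sell 112: 112/263 × $4,177.61 → $1,779.05
After Jun 11: 409 on hand, pool $6,539.46 (≈ $15.9889 each)
After Jun 12: 529 on hand, pool $8,225.46 (≈ $15.5491 each)
Jun 13, sell 169: 169/529 × $8,225.46 → $2,627.79
Jun 14, sell 201: 201/360 × $5,597.67 → $3,125.36
Total COGS = $2,983.74 + $1,779.05 + $2,627.79 + $3,125.36 = $10,515.94
Ending inventory (cost pool remaining) = $2,472.31
Check: goods available $12,988.25 = COGS $10,515.94 + ending $2,472.31

Ending inventory = $2,472.31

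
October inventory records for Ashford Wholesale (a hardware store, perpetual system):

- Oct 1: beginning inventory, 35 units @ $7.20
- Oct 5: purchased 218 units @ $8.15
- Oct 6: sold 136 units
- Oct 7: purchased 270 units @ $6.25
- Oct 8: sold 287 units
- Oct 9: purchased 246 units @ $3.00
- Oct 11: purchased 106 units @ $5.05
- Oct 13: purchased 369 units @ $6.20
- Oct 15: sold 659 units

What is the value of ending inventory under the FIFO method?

Oct 6, 136 sold [FIFO — oldest first]: 35 @ $7.20 + 101 @ $8.15 = $1,075.15
Oct 8, 287 sold [FIFO — oldest first]: 117 @ $8.15 + 170 @ $6.25 = $2,016.05
Oct 15, 659 sold [FIFO — oldest first]: 100 @ $6.25 + 246 @ $3.00 + 106 @ $5.05 + 207 @ $6.20 = $3,181.70
Total COGS = $1,075.15 + $2,016.05 + $3,181.70 = $6,272.90
Ending inventory: 162 @ $6.20 = $1,004.40

Ending inventory = $1,004.40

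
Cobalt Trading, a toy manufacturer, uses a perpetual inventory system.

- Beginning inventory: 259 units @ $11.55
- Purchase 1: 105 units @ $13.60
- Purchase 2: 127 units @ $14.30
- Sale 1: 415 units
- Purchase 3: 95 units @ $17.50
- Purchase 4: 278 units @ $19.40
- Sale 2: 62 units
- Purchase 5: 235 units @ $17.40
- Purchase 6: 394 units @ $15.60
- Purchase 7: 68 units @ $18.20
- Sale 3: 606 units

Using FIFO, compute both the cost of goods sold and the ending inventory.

COGS = $17,101.85; ending inventory = $7,662.40

Sale 1 (415) [FIFO — oldest first]: 259 @ $11.55 + 105 @ $13.60 + 51 @ $14.30 = $5,148.75
Sale 2 (62) [FIFO — oldest first]: 62 @ $14.30 = $886.60
Sale 3 (606) [FIFO — oldest first]: 14 @ $14.30 + 95 @ $17.50 + 278 @ $19.40 + 219 @ $17.40 = $11,066.50
Total COGS = $5,148.75 + $886.60 + $11,066.50 = $17,101.85
Ending inventory: 16 @ $17.40 + 394 @ $15.60 + 68 @ $18.20 = $7,662.40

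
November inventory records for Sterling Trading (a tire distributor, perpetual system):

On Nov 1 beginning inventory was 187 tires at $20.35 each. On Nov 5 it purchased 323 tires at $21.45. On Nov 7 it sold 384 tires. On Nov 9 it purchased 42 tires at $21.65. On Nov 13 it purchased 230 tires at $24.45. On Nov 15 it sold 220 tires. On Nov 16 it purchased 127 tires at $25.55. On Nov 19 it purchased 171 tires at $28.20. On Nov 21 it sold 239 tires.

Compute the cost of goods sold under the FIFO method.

COGS = $18,825.15

Nov 7, 384 sold [FIFO — oldest first]: 187 @ $20.35 + 197 @ $21.45 = $8,031.10
Nov 15, 220 sold [FIFO — oldest first]: 126 @ $21.45 + 42 @ $21.65 + 52 @ $24.45 = $4,883.40
Nov 21, 239 sold [FIFO — oldest first]: 178 @ $24.45 + 61 @ $25.55 = $5,910.65
Total COGS = $8,031.10 + $4,883.40 + $5,910.65 = $18,825.15
Ending inventory: 66 @ $25.55 + 171 @ $28.20 = $6,508.50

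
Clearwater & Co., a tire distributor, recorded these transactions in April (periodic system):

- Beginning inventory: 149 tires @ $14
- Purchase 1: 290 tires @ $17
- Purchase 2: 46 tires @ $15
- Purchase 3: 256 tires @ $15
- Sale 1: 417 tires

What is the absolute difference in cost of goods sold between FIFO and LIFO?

FIFO COGS: 149 @ $14 + 268 @ $17 = $6,642
LIFO COGS: 256 @ $15 + 46 @ $15 + 115 @ $17 = $6,485
Difference = |$6,642 − $6,485| = $157

$157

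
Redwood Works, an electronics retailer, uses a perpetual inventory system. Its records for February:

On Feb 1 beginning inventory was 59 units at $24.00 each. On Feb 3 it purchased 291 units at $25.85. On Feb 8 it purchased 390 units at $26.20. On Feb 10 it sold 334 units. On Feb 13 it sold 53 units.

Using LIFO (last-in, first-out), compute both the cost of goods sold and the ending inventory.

COGS = $10,139.40; ending inventory = $9,016.95

Feb 10, 334 sold [LIFO — newest first]: 334 @ $26.20 = $8,750.80
Feb 13, 53 sold [LIFO — newest first]: 53 @ $26.20 = $1,388.60
Total COGS = $8,750.80 + $1,388.60 = $10,139.40
Ending inventory: 59 @ $24.00 + 291 @ $25.85 + 3 @ $26.20 = $9,016.95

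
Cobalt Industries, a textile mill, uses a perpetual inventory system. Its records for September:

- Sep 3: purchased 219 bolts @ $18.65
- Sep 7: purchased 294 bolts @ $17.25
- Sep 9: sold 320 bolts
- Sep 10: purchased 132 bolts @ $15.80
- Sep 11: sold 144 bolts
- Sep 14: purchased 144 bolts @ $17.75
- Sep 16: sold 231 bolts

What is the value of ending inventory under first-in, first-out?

Sep 9, 320 sold [FIFO — oldest first]: 219 @ $18.65 + 101 @ $17.25 = $5,826.60
Sep 11, 144 sold [FIFO — oldest first]: 144 @ $17.25 = $2,484.00
Sep 16, 231 sold [FIFO — oldest first]: 49 @ $17.25 + 132 @ $15.80 + 50 @ $17.75 = $3,818.35
Total COGS = $5,826.60 + $2,484.00 + $3,818.35 = $12,128.95
Ending inventory: 94 @ $17.75 = $1,668.50
Check: goods available $13,797.45 = COGS $12,128.95 + ending $1,668.50

Ending inventory = $1,668.50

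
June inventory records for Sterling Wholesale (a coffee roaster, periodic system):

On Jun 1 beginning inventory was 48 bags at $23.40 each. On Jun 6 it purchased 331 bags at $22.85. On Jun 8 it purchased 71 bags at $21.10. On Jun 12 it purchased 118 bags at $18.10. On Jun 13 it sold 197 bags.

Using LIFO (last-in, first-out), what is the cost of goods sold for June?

Jun 13, 197 sold [LIFO — newest first]: 118 @ $18.10 + 71 @ $21.10 + 8 @ $22.85 = $3,816.70
Ending inventory: 48 @ $23.40 + 323 @ $22.85 = $8,503.75

COGS = $3,816.70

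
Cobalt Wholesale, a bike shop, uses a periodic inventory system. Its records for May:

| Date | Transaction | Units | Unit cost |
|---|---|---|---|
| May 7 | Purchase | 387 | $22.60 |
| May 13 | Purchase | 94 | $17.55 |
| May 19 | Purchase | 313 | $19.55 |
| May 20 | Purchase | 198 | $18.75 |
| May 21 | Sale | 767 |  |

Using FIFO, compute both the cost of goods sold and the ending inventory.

COGS = $15,987.20; ending inventory = $4,240.35

May 21, 767 sold [FIFO — oldest first]: 387 @ $22.60 + 94 @ $17.55 + 286 @ $19.55 = $15,987.20
Ending inventory: 27 @ $19.55 + 198 @ $18.75 = $4,240.35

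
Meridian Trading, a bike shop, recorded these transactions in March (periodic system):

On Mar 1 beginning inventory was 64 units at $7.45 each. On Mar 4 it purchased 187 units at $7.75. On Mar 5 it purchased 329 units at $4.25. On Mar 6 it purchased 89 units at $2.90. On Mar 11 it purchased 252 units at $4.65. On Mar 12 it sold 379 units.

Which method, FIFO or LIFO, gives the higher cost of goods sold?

FIFO COGS: 64 @ $7.45 + 187 @ $7.75 + 128 @ $4.25 = $2,470.05
LIFO COGS: 252 @ $4.65 + 89 @ $2.90 + 38 @ $4.25 = $1,591.40

FIFO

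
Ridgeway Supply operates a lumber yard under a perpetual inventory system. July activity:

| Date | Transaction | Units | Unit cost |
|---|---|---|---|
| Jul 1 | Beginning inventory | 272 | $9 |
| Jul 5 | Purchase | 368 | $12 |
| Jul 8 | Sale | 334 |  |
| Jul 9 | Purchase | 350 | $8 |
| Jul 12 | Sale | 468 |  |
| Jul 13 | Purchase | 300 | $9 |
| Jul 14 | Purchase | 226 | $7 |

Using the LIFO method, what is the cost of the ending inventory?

Ending inventory = $5,974

Jul 8, 334 sold [LIFO — newest first]: 334 @ $12 = $4,008
Jul 12, 468 sold [LIFO — newest first]: 350 @ $8 + 34 @ $12 + 84 @ $9 = $3,964
Total COGS = $4,008 + $3,964 = $7,972
Ending inventory: 188 @ $9 + 300 @ $9 + 226 @ $7 = $5,974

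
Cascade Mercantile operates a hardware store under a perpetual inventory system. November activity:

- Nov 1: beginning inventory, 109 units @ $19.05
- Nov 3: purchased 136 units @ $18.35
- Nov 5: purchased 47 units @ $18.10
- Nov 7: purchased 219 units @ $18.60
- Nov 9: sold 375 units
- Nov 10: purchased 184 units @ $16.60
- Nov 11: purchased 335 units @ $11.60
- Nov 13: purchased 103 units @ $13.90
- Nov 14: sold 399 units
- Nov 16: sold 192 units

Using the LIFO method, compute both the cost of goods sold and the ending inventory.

COGS = $14,781.75; ending inventory = $3,086.50

Nov 9, 375 sold [LIFO — newest first]: 219 @ $18.60 + 47 @ $18.10 + 109 @ $18.35 = $6,924.25
Nov 14, 399 sold [LIFO — newest first]: 103 @ $13.90 + 296 @ $11.60 = $4,865.30
Nov 16, 192 sold [LIFO — newest first]: 39 @ $11.60 + 153 @ $16.60 = $2,992.20
Total COGS = $6,924.25 + $4,865.30 + $2,992.20 = $14,781.75
Ending inventory: 109 @ $19.05 + 27 @ $18.35 + 31 @ $16.60 = $3,086.50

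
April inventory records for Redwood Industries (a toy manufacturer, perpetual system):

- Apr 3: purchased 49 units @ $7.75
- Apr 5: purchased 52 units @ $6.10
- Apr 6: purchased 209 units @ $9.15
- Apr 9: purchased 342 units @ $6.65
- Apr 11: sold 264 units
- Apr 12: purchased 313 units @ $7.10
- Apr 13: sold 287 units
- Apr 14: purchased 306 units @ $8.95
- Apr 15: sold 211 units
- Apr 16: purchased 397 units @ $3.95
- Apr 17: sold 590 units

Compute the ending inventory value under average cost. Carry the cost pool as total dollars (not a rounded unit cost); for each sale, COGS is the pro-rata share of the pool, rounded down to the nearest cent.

Ending inventory = $1,969.07

After Apr 3: 49 on hand, pool $379.75 (≈ $7.7500 each)
After Apr 5: 101 on hand, pool $696.95 (≈ $6.9005 each)
After Apr 6: 310 on hand, pool $2,609.30 (≈ $8.4171 each)
After Apr 9: 652 on hand, pool $4,883.60 (≈ $7.4902 each)
Apr 11, sell 264: 264/652 × $4,883.60 → $1,977.40
After Apr 12: 701 on hand, pool $5,128.50 (≈ $7.3160 each)
Apr 13, sell 287: 287/701 × $5,128.50 → $2,099.68
After Apr 14: 720 on hand, pool $5,767.52 (≈ $8.0104 each)
Apr 15, sell 211: 211/720 × $5,767.52 → $1,690.20
After Apr 16: 906 on hand, pool $5,645.47 (≈ $6.2312 each)
Apr 17, sell 590: 590/906 × $5,645.47 → $3,676.40
Total COGS = $1,977.40 + $2,099.68 + $1,690.20 + $3,676.40 = $9,443.68
Ending inventory (cost pool remaining) = $1,969.07
Check: goods available $11,412.75 = COGS $9,443.68 + ending $1,969.07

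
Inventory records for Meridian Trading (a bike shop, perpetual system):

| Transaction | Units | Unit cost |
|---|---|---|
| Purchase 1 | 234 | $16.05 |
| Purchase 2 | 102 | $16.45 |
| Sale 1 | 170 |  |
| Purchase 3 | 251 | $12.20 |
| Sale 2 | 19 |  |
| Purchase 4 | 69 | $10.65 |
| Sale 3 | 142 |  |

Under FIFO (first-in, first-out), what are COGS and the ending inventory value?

Sale 1 (170) [FIFO — oldest first]: 170 @ $16.05 = $2,728.50
Sale 2 (19) [FIFO — oldest first]: 19 @ $16.05 = $304.95
Sale 3 (142) [FIFO — oldest first]: 45 @ $16.05 + 97 @ $16.45 = $2,317.90
Total COGS = $2,728.50 + $304.95 + $2,317.90 = $5,351.35
Ending inventory: 5 @ $16.45 + 251 @ $12.20 + 69 @ $10.65 = $3,879.30

COGS = $5,351.35; ending inventory = $3,879.30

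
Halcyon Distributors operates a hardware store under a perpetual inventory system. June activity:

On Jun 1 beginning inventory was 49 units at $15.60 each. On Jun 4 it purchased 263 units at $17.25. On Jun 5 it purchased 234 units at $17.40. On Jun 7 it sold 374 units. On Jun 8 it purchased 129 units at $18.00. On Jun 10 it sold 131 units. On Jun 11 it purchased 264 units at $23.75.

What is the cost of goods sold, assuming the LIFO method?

COGS = $8,843.10

Jun 7, 374 sold [LIFO — newest first]: 234 @ $17.40 + 140 @ $17.25 = $6,486.60
Jun 10, 131 sold [LIFO — newest first]: 129 @ $18.00 + 2 @ $17.25 = $2,356.50
Total COGS = $6,486.60 + $2,356.50 = $8,843.10
Ending inventory: 49 @ $15.60 + 121 @ $17.25 + 264 @ $23.75 = $9,121.65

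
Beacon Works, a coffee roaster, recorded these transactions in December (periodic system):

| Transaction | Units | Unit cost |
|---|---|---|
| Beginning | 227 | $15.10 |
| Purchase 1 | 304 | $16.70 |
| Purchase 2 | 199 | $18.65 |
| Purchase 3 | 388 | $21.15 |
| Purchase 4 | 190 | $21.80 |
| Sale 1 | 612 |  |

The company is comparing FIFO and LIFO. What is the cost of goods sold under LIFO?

COGS = $12,982.30

FIFO COGS: 227 @ $15.10 + 304 @ $16.70 + 81 @ $18.65 = $10,015.15
LIFO COGS: 190 @ $21.80 + 388 @ $21.15 + 34 @ $18.65 = $12,982.30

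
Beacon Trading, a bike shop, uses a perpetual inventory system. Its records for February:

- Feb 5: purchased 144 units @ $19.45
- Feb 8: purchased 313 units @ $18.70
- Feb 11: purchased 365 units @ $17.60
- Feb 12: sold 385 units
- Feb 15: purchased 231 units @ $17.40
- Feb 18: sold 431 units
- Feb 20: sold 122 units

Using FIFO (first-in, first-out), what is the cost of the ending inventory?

Ending inventory = $2,001.00

Feb 12, 385 sold [FIFO — oldest first]: 144 @ $19.45 + 241 @ $18.70 = $7,307.50
Feb 18, 431 sold [FIFO — oldest first]: 72 @ $18.70 + 359 @ $17.60 = $7,664.80
Feb 20, 122 sold [FIFO — oldest first]: 6 @ $17.60 + 116 @ $17.40 = $2,124.00
Total COGS = $7,307.50 + $7,664.80 + $2,124.00 = $17,096.30
Ending inventory: 115 @ $17.40 = $2,001.00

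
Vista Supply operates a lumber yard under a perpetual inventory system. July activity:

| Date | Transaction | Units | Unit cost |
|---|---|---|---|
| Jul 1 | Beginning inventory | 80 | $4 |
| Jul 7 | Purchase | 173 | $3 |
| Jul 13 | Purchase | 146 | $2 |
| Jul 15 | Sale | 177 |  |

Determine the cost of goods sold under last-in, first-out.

COGS = $385

Jul 15, 177 sold [LIFO — newest first]: 146 @ $2 + 31 @ $3 = $385
Ending inventory: 80 @ $4 + 142 @ $3 = $746
Check: goods available $1,131 = COGS $385 + ending $746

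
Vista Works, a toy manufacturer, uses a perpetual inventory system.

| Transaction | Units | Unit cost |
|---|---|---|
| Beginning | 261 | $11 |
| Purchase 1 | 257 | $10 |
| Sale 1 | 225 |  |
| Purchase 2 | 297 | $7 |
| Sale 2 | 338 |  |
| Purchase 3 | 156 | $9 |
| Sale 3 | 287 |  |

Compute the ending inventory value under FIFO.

Sale 1 (225) [FIFO — oldest first]: 225 @ $11 = $2,475
Sale 2 (338) [FIFO — oldest first]: 36 @ $11 + 257 @ $10 + 45 @ $7 = $3,281
Sale 3 (287) [FIFO — oldest first]: 252 @ $7 + 35 @ $9 = $2,079
Total COGS = $2,475 + $3,281 + $2,079 = $7,835
Ending inventory: 121 @ $9 = $1,089

Ending inventory = $1,089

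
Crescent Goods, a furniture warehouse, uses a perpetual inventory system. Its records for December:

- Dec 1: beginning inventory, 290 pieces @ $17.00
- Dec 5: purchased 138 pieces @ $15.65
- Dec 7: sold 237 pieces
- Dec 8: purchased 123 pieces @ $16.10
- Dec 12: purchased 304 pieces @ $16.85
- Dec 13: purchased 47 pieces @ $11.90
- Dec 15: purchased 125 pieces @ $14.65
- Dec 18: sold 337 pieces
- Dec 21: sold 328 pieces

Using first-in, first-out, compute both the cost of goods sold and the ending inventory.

Dec 7, 237 sold [FIFO — oldest first]: 237 @ $17.00 = $4,029.00
Dec 18, 337 sold [FIFO — oldest first]: 53 @ $17.00 + 138 @ $15.65 + 123 @ $16.10 + 23 @ $16.85 = $5,428.55
Dec 21, 328 sold [FIFO — oldest first]: 281 @ $16.85 + 47 @ $11.90 = $5,294.15
Total COGS = $4,029.00 + $5,428.55 + $5,294.15 = $14,751.70
Ending inventory: 125 @ $14.65 = $1,831.25

COGS = $14,751.70; ending inventory = $1,831.25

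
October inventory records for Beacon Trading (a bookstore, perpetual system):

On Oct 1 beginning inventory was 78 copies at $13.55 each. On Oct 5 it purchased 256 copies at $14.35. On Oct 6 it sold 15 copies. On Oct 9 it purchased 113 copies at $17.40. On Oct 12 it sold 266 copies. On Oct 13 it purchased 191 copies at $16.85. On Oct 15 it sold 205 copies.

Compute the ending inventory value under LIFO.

Oct 6, 15 sold [LIFO — newest first]: 15 @ $14.35 = $215.25
Oct 12, 266 sold [LIFO — newest first]: 113 @ $17.40 + 153 @ $14.35 = $4,161.75
Oct 15, 205 sold [LIFO — newest first]: 191 @ $16.85 + 14 @ $14.35 = $3,419.25
Total COGS = $215.25 + $4,161.75 + $3,419.25 = $7,796.25
Ending inventory: 78 @ $13.55 + 74 @ $14.35 = $2,118.80

Ending inventory = $2,118.80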